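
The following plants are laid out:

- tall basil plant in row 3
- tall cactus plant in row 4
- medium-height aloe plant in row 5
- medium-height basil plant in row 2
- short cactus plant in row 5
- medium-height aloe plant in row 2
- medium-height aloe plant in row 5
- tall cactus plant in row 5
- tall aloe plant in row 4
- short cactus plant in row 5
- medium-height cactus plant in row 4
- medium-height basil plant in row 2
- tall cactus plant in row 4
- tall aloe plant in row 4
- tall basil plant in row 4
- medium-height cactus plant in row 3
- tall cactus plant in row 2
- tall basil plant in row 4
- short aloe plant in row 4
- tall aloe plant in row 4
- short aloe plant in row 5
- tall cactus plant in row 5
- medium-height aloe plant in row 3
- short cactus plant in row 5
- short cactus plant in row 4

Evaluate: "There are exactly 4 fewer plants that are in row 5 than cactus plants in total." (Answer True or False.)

False

plants in row 5: 8.
cactus plants: 11.
The claim requires 11 − 8 (= 3) to equal 4, which does not hold.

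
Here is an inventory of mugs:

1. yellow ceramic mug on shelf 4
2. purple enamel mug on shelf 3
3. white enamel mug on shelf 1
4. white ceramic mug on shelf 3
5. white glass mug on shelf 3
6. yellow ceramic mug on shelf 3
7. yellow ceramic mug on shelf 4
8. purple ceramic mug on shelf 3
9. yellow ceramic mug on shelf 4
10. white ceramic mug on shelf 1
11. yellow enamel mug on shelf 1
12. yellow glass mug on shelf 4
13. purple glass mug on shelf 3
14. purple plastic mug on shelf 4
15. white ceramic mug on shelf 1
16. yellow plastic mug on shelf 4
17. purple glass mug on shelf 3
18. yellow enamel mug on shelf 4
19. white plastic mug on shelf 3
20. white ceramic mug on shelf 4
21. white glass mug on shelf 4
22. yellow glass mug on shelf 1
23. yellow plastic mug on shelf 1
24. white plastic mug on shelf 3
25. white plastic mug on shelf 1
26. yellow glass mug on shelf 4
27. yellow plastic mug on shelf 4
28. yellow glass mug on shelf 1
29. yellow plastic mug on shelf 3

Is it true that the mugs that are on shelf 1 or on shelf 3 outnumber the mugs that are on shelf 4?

True

|mugs on shelf 1 or on shelf 3| = 18.
|mugs on shelf 4| = 11.
The claim requires 18 > 11, which holds.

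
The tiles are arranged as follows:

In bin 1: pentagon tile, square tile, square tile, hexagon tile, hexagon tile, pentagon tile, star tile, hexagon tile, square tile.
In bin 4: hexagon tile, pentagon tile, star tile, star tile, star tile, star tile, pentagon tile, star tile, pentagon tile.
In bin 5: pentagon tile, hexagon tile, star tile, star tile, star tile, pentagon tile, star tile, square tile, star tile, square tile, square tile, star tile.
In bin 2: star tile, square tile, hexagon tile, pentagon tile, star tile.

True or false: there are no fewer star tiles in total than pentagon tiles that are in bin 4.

True

There are 14 star tiles.
There are 3 pentagon tiles in bin 4.
The claim requires 14 ≥ 3, which holds.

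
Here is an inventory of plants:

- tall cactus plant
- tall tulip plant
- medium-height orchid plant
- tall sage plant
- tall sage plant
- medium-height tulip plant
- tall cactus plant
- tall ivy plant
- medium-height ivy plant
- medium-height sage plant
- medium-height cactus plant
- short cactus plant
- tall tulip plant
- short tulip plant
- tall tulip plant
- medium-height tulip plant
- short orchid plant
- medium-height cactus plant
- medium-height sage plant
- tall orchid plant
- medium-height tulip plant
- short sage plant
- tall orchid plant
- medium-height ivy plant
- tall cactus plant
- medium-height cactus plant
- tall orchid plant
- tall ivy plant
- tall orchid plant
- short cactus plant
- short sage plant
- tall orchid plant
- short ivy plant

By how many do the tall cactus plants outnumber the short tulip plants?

2

tall cactus plants: 3.
short tulip plants: 1.
3 − 1 = 2.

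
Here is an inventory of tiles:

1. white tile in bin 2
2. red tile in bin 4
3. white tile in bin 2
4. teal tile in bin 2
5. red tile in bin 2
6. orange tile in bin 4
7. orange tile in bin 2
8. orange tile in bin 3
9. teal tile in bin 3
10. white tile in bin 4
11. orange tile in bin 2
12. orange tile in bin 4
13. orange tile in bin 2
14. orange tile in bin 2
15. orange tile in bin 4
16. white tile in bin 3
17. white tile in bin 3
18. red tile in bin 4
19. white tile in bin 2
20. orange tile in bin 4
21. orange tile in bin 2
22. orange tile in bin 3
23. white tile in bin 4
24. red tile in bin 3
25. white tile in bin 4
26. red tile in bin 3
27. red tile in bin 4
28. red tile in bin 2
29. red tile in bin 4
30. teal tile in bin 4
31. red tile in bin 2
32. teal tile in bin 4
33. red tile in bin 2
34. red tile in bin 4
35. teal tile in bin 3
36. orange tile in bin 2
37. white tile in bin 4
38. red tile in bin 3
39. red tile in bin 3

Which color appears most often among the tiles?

red

Counts by color: red 13, orange 12, white 9, teal 5.
The maximum is 13, held uniquely by red.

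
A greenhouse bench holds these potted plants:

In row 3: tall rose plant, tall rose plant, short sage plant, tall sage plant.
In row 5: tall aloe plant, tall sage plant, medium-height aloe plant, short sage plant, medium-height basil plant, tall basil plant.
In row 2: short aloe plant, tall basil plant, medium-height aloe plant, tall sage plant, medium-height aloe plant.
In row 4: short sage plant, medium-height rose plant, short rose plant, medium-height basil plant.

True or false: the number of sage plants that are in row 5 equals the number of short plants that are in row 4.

|sage plants in row 5| = 2.
|short plants in row 4| = 2.
The claim requires 2 = 2, which holds.

True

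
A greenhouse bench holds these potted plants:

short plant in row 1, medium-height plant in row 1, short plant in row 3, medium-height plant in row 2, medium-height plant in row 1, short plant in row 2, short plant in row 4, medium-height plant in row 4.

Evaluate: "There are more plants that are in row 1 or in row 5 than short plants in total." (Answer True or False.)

False

There are 3 plants in row 1 or in row 5.
There are 4 short plants.
The claim requires 3 > 4, which does not hold.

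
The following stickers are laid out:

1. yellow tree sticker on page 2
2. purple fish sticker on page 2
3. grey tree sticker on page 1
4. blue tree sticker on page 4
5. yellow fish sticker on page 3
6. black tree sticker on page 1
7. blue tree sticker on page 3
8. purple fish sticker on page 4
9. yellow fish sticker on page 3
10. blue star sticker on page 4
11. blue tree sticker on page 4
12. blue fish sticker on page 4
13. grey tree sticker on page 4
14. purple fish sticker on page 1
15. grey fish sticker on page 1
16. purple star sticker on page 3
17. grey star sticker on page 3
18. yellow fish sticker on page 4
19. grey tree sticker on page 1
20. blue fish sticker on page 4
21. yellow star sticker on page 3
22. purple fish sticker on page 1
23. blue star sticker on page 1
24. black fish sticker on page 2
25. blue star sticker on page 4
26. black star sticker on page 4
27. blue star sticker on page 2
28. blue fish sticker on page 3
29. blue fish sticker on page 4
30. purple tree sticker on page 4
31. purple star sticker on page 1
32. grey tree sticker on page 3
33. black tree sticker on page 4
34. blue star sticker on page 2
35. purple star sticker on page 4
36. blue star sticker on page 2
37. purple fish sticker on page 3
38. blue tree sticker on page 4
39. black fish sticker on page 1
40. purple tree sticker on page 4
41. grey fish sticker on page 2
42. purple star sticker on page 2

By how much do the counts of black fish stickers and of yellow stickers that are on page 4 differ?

black fish stickers: 2. yellow stickers on page 4: 1.
|2 − 1| = 2 − 1 = 1.

1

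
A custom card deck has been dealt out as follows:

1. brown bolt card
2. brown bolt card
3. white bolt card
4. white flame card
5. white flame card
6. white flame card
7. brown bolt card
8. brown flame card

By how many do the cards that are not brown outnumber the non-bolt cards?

0

cards that are not brown: 4.
non-bolt cards: 4.
4 − 4 = 0.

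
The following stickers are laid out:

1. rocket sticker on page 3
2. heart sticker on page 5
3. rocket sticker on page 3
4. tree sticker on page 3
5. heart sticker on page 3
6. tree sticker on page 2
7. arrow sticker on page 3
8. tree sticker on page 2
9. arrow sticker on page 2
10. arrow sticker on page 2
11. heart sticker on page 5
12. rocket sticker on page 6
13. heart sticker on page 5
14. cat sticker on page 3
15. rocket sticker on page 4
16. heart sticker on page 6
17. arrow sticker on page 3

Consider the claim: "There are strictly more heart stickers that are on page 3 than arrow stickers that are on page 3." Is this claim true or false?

False

There is 1 heart sticker on page 3.
There are 2 arrow stickers on page 3.
The claim requires 1 > 2, which does not hold.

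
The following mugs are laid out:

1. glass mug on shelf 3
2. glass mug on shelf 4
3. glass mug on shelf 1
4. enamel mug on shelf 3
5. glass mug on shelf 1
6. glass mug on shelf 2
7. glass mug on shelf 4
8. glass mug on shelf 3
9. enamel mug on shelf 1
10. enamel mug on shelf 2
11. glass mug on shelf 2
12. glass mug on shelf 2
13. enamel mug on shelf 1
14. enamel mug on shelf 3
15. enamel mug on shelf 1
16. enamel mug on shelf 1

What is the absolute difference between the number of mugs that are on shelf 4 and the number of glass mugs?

mugs on shelf 4: 2. glass mugs: 9.
|2 − 9| = 9 − 2 = 7.

7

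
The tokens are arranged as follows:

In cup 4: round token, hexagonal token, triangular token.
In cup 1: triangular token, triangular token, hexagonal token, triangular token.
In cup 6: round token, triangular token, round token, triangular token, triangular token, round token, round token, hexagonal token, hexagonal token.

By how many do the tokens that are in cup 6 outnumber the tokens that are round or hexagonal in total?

tokens in cup 6: 9.
tokens that are round or hexagonal: 9.
9 − 9 = 0.

0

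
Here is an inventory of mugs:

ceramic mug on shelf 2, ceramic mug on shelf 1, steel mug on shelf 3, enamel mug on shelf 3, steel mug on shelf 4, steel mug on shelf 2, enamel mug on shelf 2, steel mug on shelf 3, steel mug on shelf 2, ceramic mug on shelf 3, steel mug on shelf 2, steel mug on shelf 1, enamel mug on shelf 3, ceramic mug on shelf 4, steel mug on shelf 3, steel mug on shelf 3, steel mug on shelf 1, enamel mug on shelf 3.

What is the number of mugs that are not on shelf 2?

Total mugs: 18; with the excluded value: 5; remaining 18 − 5 = 13.

13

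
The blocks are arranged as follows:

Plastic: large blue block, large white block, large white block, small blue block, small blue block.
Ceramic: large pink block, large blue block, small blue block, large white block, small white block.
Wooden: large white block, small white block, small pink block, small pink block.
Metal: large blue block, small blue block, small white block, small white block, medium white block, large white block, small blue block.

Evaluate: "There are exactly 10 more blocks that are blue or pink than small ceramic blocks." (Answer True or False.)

There are 11 blocks that are blue or pink.
There are 2 small ceramic blocks.
The claim requires 11 − 2 (= 9) to equal 10, which does not hold.

False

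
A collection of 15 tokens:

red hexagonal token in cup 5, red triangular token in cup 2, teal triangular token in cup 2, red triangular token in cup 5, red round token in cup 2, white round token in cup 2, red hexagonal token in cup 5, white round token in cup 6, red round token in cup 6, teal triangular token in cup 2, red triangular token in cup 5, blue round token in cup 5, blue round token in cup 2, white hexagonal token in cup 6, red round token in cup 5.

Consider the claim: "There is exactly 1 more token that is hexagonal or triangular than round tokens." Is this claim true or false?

True

tokens that are hexagonal or triangular: 8.
round tokens: 7.
The claim requires 8 − 7 (= 1) to equal 1, which holds.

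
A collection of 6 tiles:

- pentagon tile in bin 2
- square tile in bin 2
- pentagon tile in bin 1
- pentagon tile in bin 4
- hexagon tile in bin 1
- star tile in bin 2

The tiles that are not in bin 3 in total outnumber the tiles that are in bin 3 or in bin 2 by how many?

tiles that are not in bin 3: 6.
tiles in bin 3 or in bin 2: 3.
6 − 3 = 3.

3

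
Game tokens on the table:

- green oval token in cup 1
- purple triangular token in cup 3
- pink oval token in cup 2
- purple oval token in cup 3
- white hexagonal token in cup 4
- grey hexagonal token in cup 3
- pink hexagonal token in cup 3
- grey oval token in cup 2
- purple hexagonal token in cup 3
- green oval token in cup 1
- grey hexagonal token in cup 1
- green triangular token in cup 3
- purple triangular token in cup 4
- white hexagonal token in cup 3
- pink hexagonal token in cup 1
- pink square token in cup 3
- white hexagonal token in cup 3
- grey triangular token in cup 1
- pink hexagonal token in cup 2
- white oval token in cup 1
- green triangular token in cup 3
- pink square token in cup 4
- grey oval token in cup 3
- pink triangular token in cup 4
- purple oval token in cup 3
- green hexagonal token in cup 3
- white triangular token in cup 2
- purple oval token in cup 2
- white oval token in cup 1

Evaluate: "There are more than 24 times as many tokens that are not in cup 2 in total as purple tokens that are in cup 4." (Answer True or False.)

False

There are 24 tokens that are not in cup 2.
There is 1 purple token in cup 4.
The claim requires 24 > 24 × 1 = 24, which does not hold.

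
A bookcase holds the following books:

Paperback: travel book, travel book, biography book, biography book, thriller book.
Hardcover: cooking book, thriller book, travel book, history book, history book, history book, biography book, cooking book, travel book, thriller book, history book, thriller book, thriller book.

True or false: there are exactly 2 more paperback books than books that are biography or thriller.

False

There are 5 paperback books.
There are 8 books that are biography or thriller.
The claim requires 5 − 8 (= -3) to equal 2, which does not hold.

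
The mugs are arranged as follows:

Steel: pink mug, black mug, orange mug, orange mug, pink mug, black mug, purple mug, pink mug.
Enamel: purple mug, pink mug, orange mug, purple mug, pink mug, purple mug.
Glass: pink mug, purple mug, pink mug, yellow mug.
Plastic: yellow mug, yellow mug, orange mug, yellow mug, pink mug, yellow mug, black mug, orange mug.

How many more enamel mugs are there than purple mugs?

1

enamel mugs: 6.
purple mugs: 5.
6 − 5 = 1.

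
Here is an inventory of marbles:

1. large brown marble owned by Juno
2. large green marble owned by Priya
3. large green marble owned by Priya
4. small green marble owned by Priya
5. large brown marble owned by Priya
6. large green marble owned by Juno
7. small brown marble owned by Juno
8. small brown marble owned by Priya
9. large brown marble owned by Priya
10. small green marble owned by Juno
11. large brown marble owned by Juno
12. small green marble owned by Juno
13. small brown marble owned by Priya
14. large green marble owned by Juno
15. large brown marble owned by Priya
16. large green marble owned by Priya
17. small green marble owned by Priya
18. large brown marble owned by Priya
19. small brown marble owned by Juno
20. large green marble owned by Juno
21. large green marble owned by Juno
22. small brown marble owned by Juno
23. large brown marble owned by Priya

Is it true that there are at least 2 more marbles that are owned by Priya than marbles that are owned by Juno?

False

|marbles owned by Priya| = 12.
|marbles owned by Juno| = 11.
The claim requires 12 − 11 = 1 ≥ 2, which does not hold.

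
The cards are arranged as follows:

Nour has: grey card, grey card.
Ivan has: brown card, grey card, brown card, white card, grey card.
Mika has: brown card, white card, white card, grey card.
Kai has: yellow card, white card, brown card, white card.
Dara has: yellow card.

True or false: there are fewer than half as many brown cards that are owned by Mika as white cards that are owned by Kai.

brown cards owned by Mika: 1.
white cards owned by Kai: 2.
The claim requires 2 × 1 = 2 < 2, which does not hold.

False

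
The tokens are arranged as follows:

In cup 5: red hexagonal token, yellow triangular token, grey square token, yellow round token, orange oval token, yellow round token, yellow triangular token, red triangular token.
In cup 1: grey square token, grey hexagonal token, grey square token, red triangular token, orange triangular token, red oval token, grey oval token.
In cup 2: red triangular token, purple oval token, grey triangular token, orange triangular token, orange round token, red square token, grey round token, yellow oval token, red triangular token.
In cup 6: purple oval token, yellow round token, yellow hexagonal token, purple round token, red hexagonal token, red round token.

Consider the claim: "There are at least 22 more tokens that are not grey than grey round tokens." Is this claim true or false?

True

|tokens that are not grey| = 23.
|grey round tokens| = 1.
The claim requires 23 − 1 = 22 ≥ 22, which holds.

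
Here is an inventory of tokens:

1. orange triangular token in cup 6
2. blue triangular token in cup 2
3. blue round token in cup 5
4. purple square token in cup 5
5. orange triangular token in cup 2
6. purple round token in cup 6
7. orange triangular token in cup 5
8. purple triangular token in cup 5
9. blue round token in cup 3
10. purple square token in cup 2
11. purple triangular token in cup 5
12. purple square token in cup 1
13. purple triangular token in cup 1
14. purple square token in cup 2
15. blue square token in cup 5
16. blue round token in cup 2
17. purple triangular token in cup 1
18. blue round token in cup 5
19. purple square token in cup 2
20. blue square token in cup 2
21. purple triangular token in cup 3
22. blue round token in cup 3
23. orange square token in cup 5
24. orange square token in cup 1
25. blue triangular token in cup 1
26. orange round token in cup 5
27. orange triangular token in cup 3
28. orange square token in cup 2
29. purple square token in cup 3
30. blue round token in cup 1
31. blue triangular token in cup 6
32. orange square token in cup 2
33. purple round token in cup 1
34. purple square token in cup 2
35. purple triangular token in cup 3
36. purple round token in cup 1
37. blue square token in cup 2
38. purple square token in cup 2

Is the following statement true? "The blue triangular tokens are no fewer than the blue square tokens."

There are 3 blue triangular tokens.
There are 3 blue square tokens.
The claim requires 3 ≥ 3, which holds.

True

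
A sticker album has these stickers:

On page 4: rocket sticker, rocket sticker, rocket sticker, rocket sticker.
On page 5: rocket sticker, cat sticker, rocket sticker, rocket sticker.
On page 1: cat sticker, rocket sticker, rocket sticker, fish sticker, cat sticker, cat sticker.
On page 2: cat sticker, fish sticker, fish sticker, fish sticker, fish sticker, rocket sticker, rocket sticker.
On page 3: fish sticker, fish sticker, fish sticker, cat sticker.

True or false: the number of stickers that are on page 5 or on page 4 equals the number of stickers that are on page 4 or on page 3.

There are 8 stickers on page 5 or on page 4.
There are 8 stickers on page 4 or on page 3.
The claim requires 8 = 8, which holds.

True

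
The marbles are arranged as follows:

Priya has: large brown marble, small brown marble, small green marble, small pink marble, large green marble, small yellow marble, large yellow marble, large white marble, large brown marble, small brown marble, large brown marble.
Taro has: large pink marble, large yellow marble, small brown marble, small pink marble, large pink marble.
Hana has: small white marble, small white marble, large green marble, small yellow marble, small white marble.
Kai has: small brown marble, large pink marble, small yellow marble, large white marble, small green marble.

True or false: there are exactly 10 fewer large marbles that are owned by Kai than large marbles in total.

True

large marbles owned by Kai: 2.
large marbles: 12.
The claim requires 12 − 2 (= 10) to equal 10, which holds.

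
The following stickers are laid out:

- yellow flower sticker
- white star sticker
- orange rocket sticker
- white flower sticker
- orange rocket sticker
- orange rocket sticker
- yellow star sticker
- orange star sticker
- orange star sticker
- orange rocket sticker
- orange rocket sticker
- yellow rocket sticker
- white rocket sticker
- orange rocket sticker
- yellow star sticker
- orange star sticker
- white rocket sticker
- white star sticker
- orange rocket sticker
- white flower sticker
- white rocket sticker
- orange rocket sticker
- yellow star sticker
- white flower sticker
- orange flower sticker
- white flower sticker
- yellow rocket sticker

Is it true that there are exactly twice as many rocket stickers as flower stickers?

False

|rocket stickers| = 13.
|flower stickers| = 6.
The claim requires 13 = 2 × 6 = 12, which does not hold.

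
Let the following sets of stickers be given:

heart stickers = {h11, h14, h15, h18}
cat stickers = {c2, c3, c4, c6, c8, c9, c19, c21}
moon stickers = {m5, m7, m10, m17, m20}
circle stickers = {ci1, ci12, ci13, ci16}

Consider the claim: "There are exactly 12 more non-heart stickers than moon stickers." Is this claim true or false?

True

non-heart stickers: 17.
moon stickers: 5.
The claim requires 17 − 5 (= 12) to equal 12, which holds.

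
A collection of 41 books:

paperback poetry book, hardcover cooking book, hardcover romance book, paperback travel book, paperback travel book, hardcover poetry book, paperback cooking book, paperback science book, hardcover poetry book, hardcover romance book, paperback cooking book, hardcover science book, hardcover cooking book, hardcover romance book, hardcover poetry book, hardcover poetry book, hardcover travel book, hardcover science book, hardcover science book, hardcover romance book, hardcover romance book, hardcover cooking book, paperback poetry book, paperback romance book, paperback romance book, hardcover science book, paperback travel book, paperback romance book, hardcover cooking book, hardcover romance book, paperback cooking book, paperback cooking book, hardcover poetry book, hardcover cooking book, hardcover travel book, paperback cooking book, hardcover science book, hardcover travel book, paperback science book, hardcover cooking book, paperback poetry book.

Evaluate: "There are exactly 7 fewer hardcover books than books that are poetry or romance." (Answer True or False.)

hardcover books: 25.
books that are poetry or romance: 17.
The claim requires 17 − 25 (= -8) to equal 7, which does not hold.

False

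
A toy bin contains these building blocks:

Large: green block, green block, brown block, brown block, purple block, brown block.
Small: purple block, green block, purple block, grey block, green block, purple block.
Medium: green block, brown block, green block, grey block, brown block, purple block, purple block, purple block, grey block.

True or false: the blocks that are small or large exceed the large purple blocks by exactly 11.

There are 12 blocks that are small or large.
There is 1 large purple block.
The claim requires 12 − 1 (= 11) to equal 11, which holds.

True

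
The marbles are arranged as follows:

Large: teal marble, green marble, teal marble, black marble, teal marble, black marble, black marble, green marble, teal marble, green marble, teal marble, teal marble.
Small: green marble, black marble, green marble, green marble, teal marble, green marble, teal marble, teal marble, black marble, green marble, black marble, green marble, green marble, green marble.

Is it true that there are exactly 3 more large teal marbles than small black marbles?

True

|large teal marbles| = 6.
|small black marbles| = 3.
The claim requires 6 − 3 (= 3) to equal 3, which holds.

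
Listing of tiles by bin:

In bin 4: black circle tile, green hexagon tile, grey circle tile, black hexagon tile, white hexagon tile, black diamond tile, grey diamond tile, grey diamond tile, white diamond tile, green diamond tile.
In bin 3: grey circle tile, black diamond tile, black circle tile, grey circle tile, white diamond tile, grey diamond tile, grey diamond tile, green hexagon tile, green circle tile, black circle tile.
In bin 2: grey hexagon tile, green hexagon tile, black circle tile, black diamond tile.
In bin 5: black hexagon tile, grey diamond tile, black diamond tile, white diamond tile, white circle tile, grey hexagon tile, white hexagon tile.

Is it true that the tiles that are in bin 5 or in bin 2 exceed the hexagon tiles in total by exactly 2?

True

|tiles in bin 5 or in bin 2| = 11.
|hexagon tiles| = 9.
The claim requires 11 − 9 (= 2) to equal 2, which holds.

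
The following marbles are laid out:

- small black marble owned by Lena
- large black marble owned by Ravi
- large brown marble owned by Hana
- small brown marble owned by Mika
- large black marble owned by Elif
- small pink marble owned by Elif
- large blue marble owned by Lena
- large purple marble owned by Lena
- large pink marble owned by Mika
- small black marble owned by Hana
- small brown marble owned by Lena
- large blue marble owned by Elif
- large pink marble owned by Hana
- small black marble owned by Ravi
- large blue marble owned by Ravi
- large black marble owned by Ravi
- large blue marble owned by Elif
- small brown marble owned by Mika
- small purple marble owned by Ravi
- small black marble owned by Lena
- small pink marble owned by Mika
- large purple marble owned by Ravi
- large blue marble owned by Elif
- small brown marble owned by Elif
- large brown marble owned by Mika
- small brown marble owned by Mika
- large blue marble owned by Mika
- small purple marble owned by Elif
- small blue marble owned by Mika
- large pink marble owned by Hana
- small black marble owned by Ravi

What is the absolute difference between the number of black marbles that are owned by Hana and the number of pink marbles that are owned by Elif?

black marbles owned by Hana: 1. pink marbles owned by Elif: 1.
|1 − 1| = 1 − 1 = 0.

0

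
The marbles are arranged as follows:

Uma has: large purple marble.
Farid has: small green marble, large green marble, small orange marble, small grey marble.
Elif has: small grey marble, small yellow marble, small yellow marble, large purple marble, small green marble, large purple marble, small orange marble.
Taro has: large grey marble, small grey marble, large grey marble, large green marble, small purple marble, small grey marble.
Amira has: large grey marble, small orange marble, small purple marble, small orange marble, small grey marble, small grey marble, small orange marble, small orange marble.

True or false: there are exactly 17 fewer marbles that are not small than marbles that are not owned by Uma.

|marbles that are not small| = 8.
|marbles that are not owned by Uma| = 25.
The claim requires 25 − 8 (= 17) to equal 17, which holds.

True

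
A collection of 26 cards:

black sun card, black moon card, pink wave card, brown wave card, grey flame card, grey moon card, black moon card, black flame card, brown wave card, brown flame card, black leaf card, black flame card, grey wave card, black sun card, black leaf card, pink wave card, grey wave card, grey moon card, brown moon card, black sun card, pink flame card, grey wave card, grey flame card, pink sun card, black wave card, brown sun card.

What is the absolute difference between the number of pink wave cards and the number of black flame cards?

0

pink wave cards: 2. black flame cards: 2.
|2 − 2| = 2 − 2 = 0.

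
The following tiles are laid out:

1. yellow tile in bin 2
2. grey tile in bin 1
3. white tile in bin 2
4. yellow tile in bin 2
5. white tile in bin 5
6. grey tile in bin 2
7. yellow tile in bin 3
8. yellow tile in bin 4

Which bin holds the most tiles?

Counts by bin: bin 2→4, bin 4→1, bin 3→1, bin 5→1, bin 1→1.
The maximum is 4, held uniquely by bin 2.

bin 2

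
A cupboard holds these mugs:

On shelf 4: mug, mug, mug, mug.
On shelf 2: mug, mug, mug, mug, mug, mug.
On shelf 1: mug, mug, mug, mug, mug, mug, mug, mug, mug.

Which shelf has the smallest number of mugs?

shelf 4

Counts by shelf: shelf 1→9, shelf 2→6, shelf 4→4.
The minimum is 4, held uniquely by shelf 4.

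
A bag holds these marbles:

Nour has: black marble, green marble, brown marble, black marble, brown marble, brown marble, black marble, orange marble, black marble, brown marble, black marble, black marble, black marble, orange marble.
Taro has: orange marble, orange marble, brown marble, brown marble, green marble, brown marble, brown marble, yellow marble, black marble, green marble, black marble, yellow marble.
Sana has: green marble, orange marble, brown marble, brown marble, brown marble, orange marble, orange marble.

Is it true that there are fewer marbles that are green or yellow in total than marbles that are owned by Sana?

marbles that are green or yellow: 6.
marbles owned by Sana: 7.
The claim requires 6 < 7, which holds.

True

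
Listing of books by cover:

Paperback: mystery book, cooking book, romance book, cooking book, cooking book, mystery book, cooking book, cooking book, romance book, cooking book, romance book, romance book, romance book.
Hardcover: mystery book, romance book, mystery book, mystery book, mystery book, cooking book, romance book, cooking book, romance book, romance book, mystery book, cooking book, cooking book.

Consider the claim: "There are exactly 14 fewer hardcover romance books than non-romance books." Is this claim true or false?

|hardcover romance books| = 4.
|non-romance books| = 17.
The claim requires 17 − 4 (= 13) to equal 14, which does not hold.

False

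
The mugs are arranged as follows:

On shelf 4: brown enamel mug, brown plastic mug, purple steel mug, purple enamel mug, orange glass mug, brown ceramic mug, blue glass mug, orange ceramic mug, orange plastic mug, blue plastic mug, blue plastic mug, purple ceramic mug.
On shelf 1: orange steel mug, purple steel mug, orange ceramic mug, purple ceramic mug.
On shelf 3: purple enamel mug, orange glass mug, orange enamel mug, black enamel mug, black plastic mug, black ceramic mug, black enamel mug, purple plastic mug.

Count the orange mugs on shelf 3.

2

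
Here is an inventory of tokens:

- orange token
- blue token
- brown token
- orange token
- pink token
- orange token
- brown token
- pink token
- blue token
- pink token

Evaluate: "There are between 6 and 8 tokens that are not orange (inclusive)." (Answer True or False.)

There are 7 tokens that are not orange.
The claim requires 6 ≤ 7 ≤ 8, which holds.

True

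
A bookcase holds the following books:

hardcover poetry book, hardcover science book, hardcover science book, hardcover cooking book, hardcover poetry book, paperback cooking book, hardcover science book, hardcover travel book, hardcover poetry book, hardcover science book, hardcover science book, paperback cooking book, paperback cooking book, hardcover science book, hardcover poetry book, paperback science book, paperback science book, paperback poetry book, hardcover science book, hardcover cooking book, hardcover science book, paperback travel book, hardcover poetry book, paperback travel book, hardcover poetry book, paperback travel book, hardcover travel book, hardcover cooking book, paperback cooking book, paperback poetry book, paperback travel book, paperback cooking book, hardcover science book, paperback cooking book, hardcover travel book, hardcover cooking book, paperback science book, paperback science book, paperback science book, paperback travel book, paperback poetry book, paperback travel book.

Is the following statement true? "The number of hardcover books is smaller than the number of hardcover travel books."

False

|hardcover books| = 22.
|hardcover travel books| = 3.
The claim requires 22 < 3, which does not hold.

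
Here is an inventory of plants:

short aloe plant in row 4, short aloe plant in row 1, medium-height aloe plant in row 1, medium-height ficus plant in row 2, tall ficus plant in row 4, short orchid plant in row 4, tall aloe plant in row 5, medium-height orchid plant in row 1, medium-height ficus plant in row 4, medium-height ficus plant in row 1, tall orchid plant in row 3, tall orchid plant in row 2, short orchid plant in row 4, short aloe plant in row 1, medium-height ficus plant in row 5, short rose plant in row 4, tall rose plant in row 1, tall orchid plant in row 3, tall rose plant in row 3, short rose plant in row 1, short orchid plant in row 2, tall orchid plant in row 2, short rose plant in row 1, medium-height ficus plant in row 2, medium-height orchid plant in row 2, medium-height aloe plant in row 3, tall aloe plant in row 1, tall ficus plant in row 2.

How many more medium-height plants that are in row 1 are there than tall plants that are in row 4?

2

medium-height plants in row 1: 3.
tall plants in row 4: 1.
3 − 1 = 2.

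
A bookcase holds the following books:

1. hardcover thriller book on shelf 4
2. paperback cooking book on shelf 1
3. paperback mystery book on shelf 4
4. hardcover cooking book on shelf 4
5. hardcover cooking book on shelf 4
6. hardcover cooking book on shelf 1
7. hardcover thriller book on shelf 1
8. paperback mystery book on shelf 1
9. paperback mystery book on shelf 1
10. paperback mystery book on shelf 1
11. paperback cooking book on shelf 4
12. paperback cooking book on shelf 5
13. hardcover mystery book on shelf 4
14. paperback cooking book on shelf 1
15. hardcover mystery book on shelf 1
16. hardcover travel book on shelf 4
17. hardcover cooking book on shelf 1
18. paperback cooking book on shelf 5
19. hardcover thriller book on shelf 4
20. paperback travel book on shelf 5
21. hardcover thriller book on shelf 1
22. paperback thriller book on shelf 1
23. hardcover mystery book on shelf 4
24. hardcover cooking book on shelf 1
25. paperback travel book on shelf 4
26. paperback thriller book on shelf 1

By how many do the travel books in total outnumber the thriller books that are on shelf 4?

1

travel books: 3.
thriller books on shelf 4: 2.
3 − 2 = 1.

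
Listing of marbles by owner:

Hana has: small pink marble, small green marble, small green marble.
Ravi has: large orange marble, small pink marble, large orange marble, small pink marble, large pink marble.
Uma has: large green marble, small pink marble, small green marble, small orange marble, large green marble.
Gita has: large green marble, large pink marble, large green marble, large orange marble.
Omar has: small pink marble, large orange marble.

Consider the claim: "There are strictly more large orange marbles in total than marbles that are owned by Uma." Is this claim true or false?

There are 4 large orange marbles.
Count of marbles owned by Uma: 5.
The claim requires 4 > 5, which does not hold.

False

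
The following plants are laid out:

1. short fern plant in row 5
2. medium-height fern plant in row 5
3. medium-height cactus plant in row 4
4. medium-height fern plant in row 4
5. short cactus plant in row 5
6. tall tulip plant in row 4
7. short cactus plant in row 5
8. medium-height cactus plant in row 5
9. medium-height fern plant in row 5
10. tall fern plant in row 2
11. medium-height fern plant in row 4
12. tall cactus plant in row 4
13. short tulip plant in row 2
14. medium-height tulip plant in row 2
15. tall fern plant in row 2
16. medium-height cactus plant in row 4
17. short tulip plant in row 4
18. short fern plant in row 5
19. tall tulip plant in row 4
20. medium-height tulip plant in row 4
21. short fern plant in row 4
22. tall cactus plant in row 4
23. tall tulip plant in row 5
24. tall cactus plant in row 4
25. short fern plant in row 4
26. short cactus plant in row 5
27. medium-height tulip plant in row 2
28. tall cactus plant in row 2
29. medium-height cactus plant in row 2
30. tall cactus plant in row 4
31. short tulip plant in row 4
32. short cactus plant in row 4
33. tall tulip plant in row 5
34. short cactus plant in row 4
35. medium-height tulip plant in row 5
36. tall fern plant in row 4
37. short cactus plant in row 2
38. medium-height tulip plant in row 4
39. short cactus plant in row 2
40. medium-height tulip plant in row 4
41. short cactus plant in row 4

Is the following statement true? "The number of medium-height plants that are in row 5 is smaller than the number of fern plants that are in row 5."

|medium-height plants in row 5| = 4.
|fern plants in row 5| = 4.
The claim requires 4 < 4, which does not hold.

False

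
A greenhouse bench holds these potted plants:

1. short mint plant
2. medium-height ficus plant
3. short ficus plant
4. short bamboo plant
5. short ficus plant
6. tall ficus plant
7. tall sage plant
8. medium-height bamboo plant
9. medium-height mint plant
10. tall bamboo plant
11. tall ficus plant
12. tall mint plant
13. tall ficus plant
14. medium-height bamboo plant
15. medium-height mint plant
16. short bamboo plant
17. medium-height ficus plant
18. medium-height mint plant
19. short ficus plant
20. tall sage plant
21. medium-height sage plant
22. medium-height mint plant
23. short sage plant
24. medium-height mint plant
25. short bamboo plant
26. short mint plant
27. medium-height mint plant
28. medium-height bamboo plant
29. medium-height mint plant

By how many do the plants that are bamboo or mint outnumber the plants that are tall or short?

1

plants that are bamboo or mint: 17.
plants that are tall or short: 16.
17 − 16 = 1.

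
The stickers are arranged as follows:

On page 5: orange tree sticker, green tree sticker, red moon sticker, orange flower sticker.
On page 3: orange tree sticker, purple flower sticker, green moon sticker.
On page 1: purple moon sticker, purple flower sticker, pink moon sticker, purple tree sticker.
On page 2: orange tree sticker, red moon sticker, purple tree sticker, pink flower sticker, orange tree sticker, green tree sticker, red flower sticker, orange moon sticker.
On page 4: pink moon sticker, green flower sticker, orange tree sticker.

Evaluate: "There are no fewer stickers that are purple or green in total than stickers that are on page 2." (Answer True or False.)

|stickers that are purple or green| = 9.
|stickers on page 2| = 8.
The claim requires 9 ≥ 8, which holds.

True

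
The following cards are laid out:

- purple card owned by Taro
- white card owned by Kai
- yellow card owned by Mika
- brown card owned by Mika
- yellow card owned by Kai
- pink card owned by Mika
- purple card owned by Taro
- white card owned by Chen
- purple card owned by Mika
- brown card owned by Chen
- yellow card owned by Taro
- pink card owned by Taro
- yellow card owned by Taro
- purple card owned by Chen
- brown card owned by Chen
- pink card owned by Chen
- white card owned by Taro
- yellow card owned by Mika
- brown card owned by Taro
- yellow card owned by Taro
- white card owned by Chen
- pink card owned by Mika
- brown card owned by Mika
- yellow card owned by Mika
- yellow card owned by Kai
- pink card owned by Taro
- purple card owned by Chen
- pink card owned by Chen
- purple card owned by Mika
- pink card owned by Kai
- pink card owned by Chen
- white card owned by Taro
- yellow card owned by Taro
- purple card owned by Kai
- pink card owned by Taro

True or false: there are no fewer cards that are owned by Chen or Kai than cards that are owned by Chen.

cards owned by Chen or Kai: 14.
cards owned by Chen: 9.
The claim requires 14 ≥ 9, which holds.

True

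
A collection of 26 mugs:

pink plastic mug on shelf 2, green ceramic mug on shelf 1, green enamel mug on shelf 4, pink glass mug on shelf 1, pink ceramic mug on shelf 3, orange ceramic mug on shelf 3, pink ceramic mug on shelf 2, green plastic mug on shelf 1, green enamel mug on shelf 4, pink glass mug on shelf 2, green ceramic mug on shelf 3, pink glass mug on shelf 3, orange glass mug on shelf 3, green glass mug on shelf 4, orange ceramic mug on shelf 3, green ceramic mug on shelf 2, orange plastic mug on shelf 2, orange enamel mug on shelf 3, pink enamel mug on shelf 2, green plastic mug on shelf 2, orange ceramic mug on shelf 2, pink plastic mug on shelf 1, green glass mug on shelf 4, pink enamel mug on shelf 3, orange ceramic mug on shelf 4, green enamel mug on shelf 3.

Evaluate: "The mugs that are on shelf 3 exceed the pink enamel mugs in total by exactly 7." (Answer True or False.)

True

There are 9 mugs on shelf 3.
There are 2 pink enamel mugs.
The claim requires 9 − 2 (= 7) to equal 7, which holds.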